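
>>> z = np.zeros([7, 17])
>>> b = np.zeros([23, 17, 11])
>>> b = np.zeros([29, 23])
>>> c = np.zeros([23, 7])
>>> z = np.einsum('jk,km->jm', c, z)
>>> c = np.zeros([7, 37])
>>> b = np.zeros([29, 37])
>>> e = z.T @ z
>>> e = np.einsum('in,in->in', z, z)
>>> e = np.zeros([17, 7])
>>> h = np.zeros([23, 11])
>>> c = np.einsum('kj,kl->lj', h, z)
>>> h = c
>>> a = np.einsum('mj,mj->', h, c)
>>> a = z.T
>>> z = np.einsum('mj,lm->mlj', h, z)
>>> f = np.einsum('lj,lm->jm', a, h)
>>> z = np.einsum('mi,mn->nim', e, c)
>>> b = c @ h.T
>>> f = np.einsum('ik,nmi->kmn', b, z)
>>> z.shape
(11, 7, 17)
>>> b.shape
(17, 17)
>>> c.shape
(17, 11)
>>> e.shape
(17, 7)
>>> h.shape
(17, 11)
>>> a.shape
(17, 23)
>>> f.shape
(17, 7, 11)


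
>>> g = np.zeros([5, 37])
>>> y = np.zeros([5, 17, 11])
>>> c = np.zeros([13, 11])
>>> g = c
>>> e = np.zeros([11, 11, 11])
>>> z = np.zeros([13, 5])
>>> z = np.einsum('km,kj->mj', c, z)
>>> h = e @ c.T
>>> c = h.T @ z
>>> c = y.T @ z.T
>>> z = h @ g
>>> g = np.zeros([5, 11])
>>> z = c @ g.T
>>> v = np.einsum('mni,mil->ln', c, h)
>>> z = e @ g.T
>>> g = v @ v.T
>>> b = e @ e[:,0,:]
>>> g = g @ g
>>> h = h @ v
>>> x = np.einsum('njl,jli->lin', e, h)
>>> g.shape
(13, 13)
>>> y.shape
(5, 17, 11)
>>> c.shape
(11, 17, 11)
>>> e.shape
(11, 11, 11)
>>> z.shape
(11, 11, 5)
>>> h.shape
(11, 11, 17)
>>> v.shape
(13, 17)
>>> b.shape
(11, 11, 11)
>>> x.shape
(11, 17, 11)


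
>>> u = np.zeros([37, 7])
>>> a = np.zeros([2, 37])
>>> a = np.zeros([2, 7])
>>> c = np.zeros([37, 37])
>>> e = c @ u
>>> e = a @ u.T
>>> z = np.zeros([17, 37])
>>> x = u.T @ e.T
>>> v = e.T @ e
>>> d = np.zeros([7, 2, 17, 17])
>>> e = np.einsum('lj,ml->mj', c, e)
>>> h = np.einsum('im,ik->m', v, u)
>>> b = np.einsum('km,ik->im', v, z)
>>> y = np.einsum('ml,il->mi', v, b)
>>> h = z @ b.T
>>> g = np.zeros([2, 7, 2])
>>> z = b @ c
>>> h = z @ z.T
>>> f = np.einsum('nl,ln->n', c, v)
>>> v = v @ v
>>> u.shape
(37, 7)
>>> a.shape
(2, 7)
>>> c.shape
(37, 37)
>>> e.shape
(2, 37)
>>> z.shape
(17, 37)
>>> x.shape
(7, 2)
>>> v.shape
(37, 37)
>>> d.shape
(7, 2, 17, 17)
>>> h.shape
(17, 17)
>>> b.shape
(17, 37)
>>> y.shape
(37, 17)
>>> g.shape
(2, 7, 2)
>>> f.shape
(37,)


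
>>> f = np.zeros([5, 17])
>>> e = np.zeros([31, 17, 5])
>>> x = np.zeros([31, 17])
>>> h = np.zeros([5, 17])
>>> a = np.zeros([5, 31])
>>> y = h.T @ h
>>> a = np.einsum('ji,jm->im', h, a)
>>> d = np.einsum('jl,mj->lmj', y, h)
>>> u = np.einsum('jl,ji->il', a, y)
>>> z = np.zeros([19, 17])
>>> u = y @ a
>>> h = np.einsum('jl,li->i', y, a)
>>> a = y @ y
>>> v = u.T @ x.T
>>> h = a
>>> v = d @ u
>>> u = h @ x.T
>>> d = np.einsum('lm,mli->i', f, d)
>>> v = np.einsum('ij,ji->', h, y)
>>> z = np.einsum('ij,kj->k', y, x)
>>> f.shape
(5, 17)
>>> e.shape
(31, 17, 5)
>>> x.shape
(31, 17)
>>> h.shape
(17, 17)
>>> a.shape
(17, 17)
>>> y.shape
(17, 17)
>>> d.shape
(17,)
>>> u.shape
(17, 31)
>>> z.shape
(31,)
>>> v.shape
()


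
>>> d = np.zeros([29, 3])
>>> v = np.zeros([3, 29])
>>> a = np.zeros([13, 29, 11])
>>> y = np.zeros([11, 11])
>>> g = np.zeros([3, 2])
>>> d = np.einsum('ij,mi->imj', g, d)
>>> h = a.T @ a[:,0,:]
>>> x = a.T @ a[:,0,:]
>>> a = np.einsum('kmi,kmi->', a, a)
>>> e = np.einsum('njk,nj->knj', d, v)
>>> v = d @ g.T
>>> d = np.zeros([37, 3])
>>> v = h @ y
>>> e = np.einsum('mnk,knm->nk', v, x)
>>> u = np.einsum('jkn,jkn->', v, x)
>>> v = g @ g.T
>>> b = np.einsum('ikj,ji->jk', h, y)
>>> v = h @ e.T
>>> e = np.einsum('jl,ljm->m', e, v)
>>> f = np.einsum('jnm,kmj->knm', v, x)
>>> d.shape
(37, 3)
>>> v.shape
(11, 29, 29)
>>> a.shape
()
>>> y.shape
(11, 11)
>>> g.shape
(3, 2)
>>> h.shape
(11, 29, 11)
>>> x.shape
(11, 29, 11)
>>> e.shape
(29,)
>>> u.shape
()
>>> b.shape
(11, 29)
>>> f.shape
(11, 29, 29)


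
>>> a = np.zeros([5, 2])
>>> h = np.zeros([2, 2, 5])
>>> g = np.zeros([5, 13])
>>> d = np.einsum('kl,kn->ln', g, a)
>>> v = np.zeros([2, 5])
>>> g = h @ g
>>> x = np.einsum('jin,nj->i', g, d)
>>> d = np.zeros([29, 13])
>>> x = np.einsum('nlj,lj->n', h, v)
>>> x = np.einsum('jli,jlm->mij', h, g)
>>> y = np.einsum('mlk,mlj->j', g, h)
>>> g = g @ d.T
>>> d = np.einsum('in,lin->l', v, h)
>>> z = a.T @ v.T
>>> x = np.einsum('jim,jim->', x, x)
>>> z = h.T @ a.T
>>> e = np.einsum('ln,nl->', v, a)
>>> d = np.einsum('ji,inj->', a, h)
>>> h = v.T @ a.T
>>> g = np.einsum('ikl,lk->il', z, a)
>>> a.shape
(5, 2)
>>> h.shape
(5, 5)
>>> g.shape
(5, 5)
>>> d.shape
()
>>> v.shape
(2, 5)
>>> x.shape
()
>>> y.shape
(5,)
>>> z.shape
(5, 2, 5)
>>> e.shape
()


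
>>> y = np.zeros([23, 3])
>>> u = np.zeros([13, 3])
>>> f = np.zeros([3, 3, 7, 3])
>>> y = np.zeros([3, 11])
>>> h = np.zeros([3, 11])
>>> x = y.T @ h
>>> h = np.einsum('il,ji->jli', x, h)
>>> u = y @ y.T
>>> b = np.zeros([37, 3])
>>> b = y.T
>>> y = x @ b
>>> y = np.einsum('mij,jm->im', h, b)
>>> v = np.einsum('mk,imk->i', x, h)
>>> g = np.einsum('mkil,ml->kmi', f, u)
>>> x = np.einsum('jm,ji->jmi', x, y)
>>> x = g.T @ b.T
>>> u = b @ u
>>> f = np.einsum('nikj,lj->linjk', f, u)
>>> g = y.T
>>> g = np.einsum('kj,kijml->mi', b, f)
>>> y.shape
(11, 3)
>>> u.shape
(11, 3)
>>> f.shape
(11, 3, 3, 3, 7)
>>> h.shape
(3, 11, 11)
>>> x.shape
(7, 3, 11)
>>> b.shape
(11, 3)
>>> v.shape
(3,)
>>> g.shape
(3, 3)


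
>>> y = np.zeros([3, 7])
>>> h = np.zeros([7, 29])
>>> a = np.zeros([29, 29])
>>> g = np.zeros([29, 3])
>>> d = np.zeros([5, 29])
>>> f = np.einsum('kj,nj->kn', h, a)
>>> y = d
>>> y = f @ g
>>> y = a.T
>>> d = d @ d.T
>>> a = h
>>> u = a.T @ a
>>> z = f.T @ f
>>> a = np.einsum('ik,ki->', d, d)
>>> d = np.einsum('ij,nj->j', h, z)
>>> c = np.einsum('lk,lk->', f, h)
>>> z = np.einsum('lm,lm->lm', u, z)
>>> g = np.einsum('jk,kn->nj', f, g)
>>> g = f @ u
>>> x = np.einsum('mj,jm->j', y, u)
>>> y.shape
(29, 29)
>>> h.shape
(7, 29)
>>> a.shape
()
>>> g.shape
(7, 29)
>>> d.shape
(29,)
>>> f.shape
(7, 29)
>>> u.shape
(29, 29)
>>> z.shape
(29, 29)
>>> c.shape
()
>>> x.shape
(29,)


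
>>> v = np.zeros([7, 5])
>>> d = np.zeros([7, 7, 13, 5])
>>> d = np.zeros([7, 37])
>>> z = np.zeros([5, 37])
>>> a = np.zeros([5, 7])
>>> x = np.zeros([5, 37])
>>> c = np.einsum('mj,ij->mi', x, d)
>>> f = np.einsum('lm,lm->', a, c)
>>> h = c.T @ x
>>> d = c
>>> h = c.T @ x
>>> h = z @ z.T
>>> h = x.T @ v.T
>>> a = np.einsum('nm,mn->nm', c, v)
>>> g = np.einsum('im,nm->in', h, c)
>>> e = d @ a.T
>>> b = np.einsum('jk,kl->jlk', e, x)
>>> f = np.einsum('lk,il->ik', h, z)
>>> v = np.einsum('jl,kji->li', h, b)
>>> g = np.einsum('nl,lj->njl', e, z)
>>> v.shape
(7, 5)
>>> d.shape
(5, 7)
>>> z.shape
(5, 37)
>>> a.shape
(5, 7)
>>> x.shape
(5, 37)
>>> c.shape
(5, 7)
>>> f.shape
(5, 7)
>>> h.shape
(37, 7)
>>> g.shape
(5, 37, 5)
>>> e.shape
(5, 5)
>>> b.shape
(5, 37, 5)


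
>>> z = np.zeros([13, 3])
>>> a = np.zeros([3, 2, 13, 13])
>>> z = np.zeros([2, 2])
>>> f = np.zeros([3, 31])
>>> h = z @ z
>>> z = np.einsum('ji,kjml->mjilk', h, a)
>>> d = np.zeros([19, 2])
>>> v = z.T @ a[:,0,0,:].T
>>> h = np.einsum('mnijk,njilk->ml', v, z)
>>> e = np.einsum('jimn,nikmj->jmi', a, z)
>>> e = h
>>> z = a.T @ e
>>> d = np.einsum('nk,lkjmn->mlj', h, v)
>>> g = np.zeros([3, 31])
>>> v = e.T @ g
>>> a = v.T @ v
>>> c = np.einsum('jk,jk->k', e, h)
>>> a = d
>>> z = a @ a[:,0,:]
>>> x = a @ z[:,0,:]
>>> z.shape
(2, 3, 2)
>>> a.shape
(2, 3, 2)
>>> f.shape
(3, 31)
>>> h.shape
(3, 13)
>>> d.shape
(2, 3, 2)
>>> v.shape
(13, 31)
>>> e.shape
(3, 13)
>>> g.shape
(3, 31)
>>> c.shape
(13,)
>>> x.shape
(2, 3, 2)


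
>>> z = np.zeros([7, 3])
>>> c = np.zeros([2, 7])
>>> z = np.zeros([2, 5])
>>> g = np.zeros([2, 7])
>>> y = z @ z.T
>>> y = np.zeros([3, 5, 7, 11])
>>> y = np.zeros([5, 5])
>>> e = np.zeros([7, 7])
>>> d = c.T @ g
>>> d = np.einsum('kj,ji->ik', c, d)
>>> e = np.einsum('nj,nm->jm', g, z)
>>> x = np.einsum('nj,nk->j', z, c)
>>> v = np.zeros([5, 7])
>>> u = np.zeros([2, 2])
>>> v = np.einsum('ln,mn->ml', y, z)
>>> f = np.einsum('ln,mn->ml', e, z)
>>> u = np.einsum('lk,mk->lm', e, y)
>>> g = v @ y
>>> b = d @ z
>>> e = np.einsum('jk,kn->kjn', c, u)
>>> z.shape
(2, 5)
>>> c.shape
(2, 7)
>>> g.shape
(2, 5)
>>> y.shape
(5, 5)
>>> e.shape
(7, 2, 5)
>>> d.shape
(7, 2)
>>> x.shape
(5,)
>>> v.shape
(2, 5)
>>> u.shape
(7, 5)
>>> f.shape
(2, 7)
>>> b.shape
(7, 5)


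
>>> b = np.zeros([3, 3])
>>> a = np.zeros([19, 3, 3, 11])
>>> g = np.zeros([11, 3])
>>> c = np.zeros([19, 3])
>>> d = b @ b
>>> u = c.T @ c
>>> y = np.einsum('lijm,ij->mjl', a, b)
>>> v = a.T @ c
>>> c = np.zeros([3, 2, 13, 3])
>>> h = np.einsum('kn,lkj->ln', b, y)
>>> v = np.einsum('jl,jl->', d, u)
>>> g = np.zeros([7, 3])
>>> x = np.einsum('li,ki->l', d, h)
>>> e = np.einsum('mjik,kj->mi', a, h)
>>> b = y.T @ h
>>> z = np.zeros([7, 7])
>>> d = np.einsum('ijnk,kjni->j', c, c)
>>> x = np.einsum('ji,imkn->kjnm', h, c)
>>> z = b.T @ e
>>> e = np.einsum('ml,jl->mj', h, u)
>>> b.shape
(19, 3, 3)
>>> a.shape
(19, 3, 3, 11)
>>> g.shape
(7, 3)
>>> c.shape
(3, 2, 13, 3)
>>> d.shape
(2,)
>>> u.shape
(3, 3)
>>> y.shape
(11, 3, 19)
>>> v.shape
()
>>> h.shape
(11, 3)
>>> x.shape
(13, 11, 3, 2)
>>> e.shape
(11, 3)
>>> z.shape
(3, 3, 3)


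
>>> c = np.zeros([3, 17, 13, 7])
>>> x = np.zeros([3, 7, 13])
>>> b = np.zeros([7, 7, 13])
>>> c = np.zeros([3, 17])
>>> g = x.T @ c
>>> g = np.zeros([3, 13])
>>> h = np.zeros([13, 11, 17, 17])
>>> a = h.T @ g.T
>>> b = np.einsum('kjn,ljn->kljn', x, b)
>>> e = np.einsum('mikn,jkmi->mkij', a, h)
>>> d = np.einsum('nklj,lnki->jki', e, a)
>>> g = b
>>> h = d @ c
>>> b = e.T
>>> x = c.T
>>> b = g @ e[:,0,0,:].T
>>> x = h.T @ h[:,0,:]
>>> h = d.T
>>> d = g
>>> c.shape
(3, 17)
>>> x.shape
(17, 11, 17)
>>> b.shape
(3, 7, 7, 17)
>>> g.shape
(3, 7, 7, 13)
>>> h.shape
(3, 11, 13)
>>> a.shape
(17, 17, 11, 3)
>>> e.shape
(17, 11, 17, 13)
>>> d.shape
(3, 7, 7, 13)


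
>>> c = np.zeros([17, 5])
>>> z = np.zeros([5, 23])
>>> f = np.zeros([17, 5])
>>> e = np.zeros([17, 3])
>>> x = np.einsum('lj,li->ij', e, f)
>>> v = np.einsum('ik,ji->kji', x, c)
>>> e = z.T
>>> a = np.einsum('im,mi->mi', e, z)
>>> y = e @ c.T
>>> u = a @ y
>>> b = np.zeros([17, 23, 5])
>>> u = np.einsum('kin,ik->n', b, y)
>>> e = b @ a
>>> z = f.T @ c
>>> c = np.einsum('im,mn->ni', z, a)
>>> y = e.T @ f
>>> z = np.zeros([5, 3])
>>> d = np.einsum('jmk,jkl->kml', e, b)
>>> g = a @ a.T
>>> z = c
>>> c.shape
(23, 5)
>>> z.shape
(23, 5)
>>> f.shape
(17, 5)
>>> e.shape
(17, 23, 23)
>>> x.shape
(5, 3)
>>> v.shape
(3, 17, 5)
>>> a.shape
(5, 23)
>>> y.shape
(23, 23, 5)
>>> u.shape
(5,)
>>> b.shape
(17, 23, 5)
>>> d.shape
(23, 23, 5)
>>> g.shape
(5, 5)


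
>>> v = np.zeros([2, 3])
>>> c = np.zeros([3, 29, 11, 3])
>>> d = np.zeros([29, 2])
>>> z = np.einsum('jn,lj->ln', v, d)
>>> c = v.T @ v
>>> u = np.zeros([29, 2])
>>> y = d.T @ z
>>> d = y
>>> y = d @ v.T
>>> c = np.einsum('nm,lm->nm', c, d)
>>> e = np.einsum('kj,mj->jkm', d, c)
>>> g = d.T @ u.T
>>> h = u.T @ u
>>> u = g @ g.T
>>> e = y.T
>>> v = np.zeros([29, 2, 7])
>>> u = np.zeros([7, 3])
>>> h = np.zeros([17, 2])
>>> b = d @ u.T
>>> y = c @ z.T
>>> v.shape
(29, 2, 7)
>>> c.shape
(3, 3)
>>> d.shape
(2, 3)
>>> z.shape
(29, 3)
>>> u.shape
(7, 3)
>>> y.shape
(3, 29)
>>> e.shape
(2, 2)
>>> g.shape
(3, 29)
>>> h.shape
(17, 2)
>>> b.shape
(2, 7)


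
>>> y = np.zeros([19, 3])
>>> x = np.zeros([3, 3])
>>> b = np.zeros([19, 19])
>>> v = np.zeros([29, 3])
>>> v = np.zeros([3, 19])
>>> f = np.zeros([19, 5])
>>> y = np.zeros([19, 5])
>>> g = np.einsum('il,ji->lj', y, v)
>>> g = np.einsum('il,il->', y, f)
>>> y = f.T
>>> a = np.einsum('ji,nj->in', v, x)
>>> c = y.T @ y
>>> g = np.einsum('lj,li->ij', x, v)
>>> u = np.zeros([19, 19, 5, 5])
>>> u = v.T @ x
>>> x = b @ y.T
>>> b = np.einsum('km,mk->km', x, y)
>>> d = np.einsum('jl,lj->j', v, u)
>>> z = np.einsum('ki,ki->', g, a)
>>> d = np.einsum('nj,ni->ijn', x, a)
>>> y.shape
(5, 19)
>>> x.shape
(19, 5)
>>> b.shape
(19, 5)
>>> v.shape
(3, 19)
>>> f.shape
(19, 5)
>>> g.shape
(19, 3)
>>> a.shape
(19, 3)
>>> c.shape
(19, 19)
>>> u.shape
(19, 3)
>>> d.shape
(3, 5, 19)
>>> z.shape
()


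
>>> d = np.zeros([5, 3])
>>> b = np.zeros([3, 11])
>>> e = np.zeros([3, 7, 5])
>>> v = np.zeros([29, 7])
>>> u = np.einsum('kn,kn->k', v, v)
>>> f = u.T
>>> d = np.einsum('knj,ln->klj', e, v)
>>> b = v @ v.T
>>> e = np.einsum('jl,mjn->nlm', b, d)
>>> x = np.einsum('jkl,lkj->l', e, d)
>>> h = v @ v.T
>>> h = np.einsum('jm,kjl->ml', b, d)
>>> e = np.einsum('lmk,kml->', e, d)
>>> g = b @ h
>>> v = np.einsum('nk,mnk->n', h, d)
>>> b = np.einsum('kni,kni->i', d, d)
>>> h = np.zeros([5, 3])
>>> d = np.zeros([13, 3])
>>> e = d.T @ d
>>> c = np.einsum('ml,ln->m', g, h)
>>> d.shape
(13, 3)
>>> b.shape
(5,)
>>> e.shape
(3, 3)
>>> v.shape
(29,)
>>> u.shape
(29,)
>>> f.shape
(29,)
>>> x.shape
(3,)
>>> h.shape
(5, 3)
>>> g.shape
(29, 5)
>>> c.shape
(29,)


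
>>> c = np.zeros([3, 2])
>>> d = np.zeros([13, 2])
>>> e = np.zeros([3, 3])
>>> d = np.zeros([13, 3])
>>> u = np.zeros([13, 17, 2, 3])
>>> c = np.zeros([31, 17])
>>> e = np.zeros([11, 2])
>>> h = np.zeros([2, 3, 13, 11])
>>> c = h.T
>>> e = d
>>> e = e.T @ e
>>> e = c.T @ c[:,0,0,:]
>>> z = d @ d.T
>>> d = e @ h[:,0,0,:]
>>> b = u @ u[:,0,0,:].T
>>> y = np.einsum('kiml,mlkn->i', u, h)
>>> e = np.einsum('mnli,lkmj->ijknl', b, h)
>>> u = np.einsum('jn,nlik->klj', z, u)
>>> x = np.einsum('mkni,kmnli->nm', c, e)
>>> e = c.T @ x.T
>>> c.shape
(11, 13, 3, 2)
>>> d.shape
(2, 3, 13, 11)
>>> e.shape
(2, 3, 13, 3)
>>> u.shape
(3, 17, 13)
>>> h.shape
(2, 3, 13, 11)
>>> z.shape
(13, 13)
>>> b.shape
(13, 17, 2, 13)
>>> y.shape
(17,)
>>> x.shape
(3, 11)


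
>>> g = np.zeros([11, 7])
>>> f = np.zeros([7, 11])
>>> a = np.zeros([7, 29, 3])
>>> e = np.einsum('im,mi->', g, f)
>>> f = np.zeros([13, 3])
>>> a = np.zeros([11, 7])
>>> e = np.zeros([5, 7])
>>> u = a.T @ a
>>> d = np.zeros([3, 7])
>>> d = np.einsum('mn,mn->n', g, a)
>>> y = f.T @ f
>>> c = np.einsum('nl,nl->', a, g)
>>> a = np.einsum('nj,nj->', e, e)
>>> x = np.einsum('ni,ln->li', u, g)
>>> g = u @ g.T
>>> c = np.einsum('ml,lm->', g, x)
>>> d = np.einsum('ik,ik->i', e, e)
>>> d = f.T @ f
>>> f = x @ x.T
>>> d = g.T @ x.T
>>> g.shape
(7, 11)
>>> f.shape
(11, 11)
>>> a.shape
()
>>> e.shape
(5, 7)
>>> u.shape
(7, 7)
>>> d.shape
(11, 11)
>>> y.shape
(3, 3)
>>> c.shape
()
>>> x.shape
(11, 7)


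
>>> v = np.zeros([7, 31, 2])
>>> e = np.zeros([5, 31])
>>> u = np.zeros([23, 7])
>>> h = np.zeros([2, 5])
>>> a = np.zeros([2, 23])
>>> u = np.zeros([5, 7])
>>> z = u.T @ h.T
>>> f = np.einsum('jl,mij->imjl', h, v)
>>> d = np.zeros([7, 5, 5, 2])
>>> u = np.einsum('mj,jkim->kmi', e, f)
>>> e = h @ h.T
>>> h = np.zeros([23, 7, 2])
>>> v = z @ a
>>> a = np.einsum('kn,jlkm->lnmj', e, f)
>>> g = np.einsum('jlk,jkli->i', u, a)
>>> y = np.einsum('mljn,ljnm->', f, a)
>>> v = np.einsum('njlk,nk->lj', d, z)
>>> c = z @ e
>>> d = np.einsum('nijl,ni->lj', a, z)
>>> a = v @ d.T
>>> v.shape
(5, 5)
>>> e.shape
(2, 2)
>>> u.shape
(7, 5, 2)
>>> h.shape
(23, 7, 2)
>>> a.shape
(5, 31)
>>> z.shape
(7, 2)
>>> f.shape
(31, 7, 2, 5)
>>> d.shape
(31, 5)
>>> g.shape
(31,)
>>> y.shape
()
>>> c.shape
(7, 2)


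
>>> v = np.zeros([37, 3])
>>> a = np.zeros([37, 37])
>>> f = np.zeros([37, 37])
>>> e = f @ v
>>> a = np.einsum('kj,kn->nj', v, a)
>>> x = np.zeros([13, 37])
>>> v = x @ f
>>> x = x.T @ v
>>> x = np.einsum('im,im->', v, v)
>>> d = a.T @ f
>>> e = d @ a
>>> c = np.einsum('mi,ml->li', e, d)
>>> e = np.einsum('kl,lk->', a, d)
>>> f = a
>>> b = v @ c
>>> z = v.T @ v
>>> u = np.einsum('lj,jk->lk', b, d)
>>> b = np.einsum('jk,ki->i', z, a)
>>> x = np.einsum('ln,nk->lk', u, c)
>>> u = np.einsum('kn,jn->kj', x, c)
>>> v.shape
(13, 37)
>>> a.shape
(37, 3)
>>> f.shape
(37, 3)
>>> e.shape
()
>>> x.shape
(13, 3)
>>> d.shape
(3, 37)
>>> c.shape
(37, 3)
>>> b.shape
(3,)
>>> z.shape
(37, 37)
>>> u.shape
(13, 37)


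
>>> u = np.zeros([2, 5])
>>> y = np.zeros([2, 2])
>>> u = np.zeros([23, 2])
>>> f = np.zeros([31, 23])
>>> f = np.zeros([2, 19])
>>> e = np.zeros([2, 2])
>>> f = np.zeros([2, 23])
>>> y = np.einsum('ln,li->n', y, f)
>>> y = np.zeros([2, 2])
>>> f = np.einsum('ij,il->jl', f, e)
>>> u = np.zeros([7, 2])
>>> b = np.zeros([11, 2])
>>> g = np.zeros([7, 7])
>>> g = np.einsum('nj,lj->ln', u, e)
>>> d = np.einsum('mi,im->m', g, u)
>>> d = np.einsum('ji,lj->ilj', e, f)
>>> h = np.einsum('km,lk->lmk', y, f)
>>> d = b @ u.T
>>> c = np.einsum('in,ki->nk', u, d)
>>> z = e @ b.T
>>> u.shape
(7, 2)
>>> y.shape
(2, 2)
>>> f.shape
(23, 2)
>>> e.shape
(2, 2)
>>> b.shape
(11, 2)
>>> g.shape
(2, 7)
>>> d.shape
(11, 7)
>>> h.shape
(23, 2, 2)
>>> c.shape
(2, 11)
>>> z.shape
(2, 11)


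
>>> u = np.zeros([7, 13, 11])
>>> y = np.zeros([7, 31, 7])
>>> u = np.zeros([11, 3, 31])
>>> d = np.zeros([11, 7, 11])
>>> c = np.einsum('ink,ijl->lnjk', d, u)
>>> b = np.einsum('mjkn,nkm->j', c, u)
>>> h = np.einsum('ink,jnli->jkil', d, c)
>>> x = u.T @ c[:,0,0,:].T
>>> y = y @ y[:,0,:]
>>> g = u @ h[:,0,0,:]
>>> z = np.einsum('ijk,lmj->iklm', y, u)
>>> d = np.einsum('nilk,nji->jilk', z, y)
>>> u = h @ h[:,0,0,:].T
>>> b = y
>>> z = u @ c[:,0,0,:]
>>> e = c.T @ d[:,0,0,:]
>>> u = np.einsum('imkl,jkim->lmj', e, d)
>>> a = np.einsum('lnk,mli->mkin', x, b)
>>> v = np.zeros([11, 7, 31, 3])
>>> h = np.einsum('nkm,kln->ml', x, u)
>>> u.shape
(3, 3, 31)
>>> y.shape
(7, 31, 7)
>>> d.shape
(31, 7, 11, 3)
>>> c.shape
(31, 7, 3, 11)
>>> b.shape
(7, 31, 7)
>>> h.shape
(31, 3)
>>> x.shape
(31, 3, 31)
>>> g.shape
(11, 3, 3)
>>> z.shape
(31, 11, 11, 11)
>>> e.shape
(11, 3, 7, 3)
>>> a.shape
(7, 31, 7, 3)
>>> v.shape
(11, 7, 31, 3)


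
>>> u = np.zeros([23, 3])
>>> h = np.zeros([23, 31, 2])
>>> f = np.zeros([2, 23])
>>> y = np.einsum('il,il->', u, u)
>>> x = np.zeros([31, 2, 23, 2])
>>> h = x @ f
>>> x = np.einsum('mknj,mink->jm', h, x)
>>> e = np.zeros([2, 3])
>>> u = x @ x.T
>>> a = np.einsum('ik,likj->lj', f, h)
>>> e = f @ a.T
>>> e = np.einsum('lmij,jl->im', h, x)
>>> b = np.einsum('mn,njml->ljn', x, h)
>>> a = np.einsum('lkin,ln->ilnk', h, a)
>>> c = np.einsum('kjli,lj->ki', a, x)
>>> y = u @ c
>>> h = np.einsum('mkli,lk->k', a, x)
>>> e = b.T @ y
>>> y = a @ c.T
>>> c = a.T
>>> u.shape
(23, 23)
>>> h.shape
(31,)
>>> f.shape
(2, 23)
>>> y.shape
(23, 31, 23, 23)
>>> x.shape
(23, 31)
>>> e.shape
(31, 2, 2)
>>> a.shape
(23, 31, 23, 2)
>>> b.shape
(23, 2, 31)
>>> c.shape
(2, 23, 31, 23)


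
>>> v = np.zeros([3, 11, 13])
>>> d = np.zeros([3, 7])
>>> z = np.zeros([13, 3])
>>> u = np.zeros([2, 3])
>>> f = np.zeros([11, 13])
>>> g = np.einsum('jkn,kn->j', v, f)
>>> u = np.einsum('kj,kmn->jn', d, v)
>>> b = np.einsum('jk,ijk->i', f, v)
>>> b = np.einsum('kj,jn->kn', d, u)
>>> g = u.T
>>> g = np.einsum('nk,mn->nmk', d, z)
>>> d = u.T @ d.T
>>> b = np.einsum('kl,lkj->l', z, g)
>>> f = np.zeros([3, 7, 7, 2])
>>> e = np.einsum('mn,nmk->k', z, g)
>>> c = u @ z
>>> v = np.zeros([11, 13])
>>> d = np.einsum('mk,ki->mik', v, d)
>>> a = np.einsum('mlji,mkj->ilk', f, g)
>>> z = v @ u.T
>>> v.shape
(11, 13)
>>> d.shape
(11, 3, 13)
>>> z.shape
(11, 7)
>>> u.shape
(7, 13)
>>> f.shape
(3, 7, 7, 2)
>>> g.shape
(3, 13, 7)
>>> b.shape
(3,)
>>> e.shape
(7,)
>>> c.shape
(7, 3)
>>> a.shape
(2, 7, 13)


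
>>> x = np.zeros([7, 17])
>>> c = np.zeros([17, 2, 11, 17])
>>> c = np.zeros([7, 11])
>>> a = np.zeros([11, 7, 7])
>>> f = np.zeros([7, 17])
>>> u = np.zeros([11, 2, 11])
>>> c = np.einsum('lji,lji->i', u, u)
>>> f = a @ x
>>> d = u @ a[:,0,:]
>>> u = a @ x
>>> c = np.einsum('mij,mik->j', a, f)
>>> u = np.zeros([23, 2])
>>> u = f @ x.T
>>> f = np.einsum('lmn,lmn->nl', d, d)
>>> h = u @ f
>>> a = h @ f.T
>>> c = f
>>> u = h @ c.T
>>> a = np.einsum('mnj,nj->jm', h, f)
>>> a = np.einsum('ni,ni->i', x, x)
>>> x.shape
(7, 17)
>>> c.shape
(7, 11)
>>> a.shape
(17,)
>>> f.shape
(7, 11)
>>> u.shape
(11, 7, 7)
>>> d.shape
(11, 2, 7)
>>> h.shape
(11, 7, 11)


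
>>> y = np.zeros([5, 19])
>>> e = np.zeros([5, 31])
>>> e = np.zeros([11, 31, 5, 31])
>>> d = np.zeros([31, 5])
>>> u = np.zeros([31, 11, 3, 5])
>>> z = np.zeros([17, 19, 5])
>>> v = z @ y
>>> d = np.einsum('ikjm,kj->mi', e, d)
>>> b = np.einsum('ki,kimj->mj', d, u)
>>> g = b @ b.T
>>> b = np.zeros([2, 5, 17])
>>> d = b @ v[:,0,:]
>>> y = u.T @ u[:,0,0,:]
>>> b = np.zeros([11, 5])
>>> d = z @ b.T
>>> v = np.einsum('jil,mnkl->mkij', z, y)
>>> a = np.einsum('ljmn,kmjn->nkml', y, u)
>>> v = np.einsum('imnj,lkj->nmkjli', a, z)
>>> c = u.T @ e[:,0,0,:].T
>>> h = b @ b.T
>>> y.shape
(5, 3, 11, 5)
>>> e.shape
(11, 31, 5, 31)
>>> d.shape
(17, 19, 11)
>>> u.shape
(31, 11, 3, 5)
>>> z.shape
(17, 19, 5)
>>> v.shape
(11, 31, 19, 5, 17, 5)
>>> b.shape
(11, 5)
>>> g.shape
(3, 3)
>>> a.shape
(5, 31, 11, 5)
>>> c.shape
(5, 3, 11, 11)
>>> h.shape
(11, 11)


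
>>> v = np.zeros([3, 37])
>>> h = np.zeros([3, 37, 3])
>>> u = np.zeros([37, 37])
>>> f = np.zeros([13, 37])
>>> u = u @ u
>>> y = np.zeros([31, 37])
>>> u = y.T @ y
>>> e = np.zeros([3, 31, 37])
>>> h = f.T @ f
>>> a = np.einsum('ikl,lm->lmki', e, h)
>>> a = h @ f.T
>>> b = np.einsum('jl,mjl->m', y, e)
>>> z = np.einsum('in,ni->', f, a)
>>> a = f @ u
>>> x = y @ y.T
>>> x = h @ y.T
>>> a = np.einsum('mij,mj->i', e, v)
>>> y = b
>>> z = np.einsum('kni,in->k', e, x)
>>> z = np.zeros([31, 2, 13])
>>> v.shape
(3, 37)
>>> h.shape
(37, 37)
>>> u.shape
(37, 37)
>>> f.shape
(13, 37)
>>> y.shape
(3,)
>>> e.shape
(3, 31, 37)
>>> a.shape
(31,)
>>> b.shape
(3,)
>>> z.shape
(31, 2, 13)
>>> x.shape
(37, 31)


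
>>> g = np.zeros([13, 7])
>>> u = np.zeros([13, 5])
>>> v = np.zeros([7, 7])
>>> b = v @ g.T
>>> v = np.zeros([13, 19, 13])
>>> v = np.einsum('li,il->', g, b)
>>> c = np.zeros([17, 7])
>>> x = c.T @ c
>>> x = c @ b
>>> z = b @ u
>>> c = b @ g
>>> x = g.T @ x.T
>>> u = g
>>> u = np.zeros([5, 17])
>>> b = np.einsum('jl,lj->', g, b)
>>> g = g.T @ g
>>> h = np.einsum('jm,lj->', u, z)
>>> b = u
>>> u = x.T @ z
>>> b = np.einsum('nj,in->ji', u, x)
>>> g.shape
(7, 7)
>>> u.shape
(17, 5)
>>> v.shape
()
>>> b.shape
(5, 7)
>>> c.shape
(7, 7)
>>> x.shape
(7, 17)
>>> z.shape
(7, 5)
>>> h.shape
()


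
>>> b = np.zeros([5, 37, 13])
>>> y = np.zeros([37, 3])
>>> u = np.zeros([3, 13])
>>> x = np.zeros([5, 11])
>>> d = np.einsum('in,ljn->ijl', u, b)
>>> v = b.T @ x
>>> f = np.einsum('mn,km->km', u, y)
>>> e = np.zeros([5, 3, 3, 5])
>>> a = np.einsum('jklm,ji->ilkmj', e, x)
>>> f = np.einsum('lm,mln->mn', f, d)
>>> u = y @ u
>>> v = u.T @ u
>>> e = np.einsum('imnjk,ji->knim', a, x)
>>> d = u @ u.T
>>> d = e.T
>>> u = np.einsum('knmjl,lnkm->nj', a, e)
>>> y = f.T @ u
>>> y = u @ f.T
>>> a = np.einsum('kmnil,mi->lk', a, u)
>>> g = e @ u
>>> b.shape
(5, 37, 13)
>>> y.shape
(3, 3)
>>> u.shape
(3, 5)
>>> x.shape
(5, 11)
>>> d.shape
(3, 11, 3, 5)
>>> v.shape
(13, 13)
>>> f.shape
(3, 5)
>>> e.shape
(5, 3, 11, 3)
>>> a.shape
(5, 11)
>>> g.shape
(5, 3, 11, 5)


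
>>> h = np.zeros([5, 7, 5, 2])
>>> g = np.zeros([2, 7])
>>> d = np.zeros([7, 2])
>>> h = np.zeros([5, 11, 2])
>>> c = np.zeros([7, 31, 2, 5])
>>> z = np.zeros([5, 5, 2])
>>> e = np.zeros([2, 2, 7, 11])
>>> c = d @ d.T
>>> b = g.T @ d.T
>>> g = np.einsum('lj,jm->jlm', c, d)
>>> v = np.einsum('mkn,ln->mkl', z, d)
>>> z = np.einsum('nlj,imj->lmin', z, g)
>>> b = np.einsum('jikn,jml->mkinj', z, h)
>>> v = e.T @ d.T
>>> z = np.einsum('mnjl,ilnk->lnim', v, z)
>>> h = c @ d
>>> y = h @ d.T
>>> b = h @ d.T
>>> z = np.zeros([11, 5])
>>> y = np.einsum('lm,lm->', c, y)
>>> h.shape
(7, 2)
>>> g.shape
(7, 7, 2)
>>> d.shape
(7, 2)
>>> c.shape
(7, 7)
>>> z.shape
(11, 5)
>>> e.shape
(2, 2, 7, 11)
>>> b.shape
(7, 7)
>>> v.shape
(11, 7, 2, 7)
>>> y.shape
()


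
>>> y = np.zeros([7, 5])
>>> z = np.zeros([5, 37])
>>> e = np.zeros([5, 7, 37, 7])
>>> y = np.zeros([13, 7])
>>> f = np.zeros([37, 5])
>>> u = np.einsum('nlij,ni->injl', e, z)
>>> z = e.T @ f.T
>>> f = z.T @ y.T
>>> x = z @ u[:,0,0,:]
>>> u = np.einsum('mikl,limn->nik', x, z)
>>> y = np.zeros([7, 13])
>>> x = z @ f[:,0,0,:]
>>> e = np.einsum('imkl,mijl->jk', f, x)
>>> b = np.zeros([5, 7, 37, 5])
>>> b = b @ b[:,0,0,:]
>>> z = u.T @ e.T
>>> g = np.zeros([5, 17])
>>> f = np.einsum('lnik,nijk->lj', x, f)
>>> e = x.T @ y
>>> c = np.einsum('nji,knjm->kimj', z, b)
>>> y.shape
(7, 13)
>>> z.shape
(7, 37, 7)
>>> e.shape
(13, 7, 37, 13)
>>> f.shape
(7, 37)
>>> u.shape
(37, 37, 7)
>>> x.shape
(7, 37, 7, 13)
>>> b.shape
(5, 7, 37, 5)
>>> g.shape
(5, 17)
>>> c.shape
(5, 7, 5, 37)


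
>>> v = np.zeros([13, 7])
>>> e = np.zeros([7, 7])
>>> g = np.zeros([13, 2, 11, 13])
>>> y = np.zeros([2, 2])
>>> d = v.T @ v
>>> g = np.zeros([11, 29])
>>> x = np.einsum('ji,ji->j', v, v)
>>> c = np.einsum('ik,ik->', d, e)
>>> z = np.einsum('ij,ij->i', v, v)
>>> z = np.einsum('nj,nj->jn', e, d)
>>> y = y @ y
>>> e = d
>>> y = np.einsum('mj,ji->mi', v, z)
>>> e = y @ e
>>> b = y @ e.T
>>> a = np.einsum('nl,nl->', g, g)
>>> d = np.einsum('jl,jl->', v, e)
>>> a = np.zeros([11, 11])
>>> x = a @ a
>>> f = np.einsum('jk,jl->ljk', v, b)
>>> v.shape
(13, 7)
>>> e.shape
(13, 7)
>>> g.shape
(11, 29)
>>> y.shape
(13, 7)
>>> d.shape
()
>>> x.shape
(11, 11)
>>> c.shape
()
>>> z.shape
(7, 7)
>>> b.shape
(13, 13)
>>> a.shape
(11, 11)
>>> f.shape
(13, 13, 7)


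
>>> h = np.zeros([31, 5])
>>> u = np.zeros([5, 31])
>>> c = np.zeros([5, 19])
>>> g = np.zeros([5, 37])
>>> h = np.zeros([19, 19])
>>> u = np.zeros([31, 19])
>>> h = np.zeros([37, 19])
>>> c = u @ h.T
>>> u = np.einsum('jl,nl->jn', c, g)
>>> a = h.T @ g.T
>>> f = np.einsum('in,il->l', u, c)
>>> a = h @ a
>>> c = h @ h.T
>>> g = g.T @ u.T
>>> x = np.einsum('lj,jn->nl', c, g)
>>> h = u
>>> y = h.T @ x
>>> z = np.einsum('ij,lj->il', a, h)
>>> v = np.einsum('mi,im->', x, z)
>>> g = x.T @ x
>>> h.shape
(31, 5)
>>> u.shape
(31, 5)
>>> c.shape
(37, 37)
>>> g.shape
(37, 37)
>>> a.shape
(37, 5)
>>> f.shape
(37,)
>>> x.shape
(31, 37)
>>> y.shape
(5, 37)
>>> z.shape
(37, 31)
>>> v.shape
()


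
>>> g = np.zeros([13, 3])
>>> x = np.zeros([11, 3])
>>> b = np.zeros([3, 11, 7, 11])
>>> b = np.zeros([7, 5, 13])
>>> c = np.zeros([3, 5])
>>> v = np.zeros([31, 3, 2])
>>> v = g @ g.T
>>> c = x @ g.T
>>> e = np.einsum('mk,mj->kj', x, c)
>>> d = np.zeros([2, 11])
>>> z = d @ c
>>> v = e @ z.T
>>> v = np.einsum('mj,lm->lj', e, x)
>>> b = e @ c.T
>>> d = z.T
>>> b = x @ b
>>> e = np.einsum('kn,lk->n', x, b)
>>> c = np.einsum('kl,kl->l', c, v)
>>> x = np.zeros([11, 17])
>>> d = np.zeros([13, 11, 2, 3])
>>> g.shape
(13, 3)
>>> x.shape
(11, 17)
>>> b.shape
(11, 11)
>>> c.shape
(13,)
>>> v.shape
(11, 13)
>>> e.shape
(3,)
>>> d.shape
(13, 11, 2, 3)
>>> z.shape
(2, 13)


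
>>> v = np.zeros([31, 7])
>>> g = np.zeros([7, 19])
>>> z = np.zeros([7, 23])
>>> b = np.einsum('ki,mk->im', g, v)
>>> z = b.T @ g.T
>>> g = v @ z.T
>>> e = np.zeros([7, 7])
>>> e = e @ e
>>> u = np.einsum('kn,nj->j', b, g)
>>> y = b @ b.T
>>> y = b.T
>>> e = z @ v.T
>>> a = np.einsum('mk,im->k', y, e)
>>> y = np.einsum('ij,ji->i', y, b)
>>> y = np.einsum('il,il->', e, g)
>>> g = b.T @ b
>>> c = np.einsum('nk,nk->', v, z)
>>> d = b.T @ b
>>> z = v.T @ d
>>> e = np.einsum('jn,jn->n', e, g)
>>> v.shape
(31, 7)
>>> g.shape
(31, 31)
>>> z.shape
(7, 31)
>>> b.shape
(19, 31)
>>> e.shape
(31,)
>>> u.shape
(31,)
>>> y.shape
()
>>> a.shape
(19,)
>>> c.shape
()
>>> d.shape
(31, 31)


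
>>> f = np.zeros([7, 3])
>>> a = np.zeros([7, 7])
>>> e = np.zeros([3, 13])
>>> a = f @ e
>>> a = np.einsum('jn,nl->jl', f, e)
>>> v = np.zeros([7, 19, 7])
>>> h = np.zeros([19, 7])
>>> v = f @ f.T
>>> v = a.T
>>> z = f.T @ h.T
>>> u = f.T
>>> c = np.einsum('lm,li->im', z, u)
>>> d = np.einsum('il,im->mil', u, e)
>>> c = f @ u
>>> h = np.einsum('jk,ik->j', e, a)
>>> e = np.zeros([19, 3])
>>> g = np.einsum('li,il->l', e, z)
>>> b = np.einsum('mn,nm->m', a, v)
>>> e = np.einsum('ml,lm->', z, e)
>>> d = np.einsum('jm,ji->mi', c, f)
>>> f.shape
(7, 3)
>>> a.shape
(7, 13)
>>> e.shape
()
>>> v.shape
(13, 7)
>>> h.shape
(3,)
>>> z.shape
(3, 19)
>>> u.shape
(3, 7)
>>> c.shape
(7, 7)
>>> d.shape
(7, 3)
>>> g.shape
(19,)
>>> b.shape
(7,)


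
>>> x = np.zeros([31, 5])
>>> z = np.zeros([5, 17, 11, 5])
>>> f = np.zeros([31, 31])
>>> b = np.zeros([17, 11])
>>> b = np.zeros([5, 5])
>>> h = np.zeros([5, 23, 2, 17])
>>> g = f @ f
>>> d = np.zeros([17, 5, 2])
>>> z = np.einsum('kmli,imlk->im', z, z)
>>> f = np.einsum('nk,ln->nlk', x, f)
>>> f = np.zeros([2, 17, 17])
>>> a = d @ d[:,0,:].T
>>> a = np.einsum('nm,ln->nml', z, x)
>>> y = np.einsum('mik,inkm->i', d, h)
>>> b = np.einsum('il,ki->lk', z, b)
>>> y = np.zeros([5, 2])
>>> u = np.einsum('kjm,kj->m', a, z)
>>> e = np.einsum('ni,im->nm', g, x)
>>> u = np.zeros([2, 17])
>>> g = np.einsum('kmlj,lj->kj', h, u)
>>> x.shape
(31, 5)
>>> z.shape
(5, 17)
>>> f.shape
(2, 17, 17)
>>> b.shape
(17, 5)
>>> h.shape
(5, 23, 2, 17)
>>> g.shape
(5, 17)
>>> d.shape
(17, 5, 2)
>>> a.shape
(5, 17, 31)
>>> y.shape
(5, 2)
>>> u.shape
(2, 17)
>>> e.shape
(31, 5)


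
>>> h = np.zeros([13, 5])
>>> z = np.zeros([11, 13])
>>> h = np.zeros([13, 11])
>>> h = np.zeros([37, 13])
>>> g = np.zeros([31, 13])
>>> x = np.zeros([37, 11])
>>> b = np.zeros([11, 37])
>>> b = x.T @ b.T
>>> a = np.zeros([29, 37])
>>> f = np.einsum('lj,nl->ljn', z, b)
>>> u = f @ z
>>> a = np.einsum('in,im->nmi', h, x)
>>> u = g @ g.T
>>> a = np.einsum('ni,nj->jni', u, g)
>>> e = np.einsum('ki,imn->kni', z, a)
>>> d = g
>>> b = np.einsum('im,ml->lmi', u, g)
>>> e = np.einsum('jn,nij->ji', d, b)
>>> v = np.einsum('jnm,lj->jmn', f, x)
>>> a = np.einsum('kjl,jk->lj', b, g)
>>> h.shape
(37, 13)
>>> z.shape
(11, 13)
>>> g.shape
(31, 13)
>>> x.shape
(37, 11)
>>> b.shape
(13, 31, 31)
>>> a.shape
(31, 31)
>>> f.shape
(11, 13, 11)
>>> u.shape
(31, 31)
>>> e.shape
(31, 31)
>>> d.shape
(31, 13)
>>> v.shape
(11, 11, 13)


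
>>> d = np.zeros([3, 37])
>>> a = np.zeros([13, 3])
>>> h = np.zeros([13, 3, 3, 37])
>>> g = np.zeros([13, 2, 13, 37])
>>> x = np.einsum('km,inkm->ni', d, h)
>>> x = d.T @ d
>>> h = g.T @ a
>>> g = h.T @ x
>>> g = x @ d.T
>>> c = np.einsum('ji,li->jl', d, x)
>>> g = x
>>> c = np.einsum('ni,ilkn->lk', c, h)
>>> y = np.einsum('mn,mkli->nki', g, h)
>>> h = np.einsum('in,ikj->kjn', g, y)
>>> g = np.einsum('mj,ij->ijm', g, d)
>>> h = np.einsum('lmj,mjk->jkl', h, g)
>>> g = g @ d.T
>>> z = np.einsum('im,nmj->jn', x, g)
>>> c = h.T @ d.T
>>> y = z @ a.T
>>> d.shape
(3, 37)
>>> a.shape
(13, 3)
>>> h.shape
(37, 37, 13)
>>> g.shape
(3, 37, 3)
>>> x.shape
(37, 37)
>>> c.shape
(13, 37, 3)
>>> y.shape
(3, 13)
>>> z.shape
(3, 3)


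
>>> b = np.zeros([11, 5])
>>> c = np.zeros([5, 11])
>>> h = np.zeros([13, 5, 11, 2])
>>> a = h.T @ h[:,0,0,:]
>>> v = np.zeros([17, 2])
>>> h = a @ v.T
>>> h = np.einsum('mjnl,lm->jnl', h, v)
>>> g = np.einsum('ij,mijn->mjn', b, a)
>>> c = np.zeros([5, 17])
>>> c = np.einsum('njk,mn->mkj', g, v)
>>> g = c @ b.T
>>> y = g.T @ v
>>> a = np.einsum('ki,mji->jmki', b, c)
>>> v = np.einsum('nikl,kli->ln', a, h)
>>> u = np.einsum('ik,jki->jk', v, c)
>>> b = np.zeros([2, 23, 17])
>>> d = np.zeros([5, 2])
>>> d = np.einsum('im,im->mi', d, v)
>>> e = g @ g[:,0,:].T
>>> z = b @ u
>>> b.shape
(2, 23, 17)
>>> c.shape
(17, 2, 5)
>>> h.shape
(11, 5, 17)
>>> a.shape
(2, 17, 11, 5)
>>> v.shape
(5, 2)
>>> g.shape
(17, 2, 11)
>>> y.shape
(11, 2, 2)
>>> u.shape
(17, 2)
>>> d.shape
(2, 5)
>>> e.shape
(17, 2, 17)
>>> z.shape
(2, 23, 2)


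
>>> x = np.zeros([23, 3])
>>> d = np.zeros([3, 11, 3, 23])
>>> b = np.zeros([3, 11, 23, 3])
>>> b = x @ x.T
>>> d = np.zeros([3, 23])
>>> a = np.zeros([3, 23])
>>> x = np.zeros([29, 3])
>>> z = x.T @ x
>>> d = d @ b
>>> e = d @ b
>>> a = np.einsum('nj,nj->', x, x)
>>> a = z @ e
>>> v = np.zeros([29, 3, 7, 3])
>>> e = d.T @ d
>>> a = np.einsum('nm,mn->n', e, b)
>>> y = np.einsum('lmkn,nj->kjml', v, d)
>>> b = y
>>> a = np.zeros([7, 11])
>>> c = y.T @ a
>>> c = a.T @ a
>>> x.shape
(29, 3)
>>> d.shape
(3, 23)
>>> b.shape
(7, 23, 3, 29)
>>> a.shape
(7, 11)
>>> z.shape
(3, 3)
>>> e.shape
(23, 23)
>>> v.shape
(29, 3, 7, 3)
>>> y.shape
(7, 23, 3, 29)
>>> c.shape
(11, 11)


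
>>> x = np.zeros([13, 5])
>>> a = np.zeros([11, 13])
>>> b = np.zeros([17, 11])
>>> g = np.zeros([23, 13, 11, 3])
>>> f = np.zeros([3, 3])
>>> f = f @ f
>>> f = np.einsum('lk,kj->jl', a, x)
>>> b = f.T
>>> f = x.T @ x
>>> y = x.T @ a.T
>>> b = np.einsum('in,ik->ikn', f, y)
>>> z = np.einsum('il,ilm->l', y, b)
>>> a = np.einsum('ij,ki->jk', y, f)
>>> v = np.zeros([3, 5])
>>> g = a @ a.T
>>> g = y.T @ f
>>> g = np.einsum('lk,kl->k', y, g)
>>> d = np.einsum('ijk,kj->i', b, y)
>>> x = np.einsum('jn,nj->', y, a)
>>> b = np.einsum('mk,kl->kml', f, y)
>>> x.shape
()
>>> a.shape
(11, 5)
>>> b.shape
(5, 5, 11)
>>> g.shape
(11,)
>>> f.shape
(5, 5)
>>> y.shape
(5, 11)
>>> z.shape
(11,)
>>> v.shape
(3, 5)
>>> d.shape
(5,)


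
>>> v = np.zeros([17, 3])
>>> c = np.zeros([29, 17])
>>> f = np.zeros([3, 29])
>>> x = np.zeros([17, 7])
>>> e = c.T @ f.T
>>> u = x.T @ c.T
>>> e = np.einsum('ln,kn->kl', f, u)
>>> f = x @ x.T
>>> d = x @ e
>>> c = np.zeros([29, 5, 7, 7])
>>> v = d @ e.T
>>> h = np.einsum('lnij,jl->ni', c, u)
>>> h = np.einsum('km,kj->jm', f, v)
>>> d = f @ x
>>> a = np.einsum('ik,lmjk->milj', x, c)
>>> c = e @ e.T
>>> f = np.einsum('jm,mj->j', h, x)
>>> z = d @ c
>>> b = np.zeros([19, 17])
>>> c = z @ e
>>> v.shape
(17, 7)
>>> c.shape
(17, 3)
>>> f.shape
(7,)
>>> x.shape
(17, 7)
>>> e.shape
(7, 3)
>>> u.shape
(7, 29)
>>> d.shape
(17, 7)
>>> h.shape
(7, 17)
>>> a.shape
(5, 17, 29, 7)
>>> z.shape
(17, 7)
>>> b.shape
(19, 17)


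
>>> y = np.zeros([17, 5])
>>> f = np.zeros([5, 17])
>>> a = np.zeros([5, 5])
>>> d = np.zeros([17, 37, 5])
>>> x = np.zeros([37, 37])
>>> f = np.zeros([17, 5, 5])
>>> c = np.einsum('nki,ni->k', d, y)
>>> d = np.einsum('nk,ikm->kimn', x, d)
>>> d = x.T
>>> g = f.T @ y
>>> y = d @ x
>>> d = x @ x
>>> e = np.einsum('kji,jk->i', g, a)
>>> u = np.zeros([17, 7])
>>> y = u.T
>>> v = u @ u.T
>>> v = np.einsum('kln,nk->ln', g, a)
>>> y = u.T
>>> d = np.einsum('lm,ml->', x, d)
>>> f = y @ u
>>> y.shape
(7, 17)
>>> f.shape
(7, 7)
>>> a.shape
(5, 5)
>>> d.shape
()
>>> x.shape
(37, 37)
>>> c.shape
(37,)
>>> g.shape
(5, 5, 5)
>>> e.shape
(5,)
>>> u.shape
(17, 7)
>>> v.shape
(5, 5)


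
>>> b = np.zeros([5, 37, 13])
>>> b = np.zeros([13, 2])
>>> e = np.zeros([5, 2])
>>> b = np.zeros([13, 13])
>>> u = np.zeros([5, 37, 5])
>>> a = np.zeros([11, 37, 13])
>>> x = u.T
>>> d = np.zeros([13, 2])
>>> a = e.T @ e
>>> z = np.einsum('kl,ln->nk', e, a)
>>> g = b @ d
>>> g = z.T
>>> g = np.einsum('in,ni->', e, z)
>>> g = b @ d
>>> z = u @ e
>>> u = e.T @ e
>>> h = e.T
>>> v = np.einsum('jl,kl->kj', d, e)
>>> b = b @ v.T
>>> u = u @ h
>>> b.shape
(13, 5)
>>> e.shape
(5, 2)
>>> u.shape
(2, 5)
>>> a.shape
(2, 2)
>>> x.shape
(5, 37, 5)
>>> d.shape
(13, 2)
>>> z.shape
(5, 37, 2)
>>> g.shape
(13, 2)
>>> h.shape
(2, 5)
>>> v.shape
(5, 13)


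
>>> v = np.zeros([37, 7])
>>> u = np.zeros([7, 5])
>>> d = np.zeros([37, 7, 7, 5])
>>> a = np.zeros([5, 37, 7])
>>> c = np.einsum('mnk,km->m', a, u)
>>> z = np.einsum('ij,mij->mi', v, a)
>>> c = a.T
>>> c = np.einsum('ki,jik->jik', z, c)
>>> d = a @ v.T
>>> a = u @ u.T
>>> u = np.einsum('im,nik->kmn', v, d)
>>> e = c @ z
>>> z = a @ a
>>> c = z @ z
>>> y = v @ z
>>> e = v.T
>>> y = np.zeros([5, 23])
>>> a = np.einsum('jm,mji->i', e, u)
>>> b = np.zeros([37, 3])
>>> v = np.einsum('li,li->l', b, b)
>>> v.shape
(37,)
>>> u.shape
(37, 7, 5)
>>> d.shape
(5, 37, 37)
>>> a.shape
(5,)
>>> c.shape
(7, 7)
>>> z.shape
(7, 7)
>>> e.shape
(7, 37)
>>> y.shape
(5, 23)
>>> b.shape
(37, 3)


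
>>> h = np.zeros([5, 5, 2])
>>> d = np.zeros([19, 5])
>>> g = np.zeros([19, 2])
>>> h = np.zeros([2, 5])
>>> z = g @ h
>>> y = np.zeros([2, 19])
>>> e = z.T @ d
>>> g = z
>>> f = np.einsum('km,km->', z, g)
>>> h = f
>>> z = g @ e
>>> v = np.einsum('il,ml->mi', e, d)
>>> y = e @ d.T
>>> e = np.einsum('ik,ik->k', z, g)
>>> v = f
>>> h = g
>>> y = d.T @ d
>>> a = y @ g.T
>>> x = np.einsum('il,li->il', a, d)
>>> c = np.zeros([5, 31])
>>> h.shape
(19, 5)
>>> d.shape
(19, 5)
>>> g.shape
(19, 5)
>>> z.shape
(19, 5)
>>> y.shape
(5, 5)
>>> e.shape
(5,)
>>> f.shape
()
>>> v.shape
()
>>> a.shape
(5, 19)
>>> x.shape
(5, 19)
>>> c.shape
(5, 31)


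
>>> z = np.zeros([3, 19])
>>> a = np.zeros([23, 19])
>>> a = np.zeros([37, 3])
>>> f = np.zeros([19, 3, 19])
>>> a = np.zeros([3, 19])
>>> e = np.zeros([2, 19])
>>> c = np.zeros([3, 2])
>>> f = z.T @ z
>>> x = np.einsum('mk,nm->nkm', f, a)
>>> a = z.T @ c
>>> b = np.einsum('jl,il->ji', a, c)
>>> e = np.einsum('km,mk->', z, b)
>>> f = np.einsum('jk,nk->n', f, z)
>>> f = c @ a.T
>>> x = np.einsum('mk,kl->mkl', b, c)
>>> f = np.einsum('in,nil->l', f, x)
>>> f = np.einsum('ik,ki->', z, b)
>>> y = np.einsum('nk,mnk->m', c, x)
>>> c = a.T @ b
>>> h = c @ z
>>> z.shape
(3, 19)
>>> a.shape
(19, 2)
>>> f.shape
()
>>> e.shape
()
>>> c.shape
(2, 3)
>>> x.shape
(19, 3, 2)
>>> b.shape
(19, 3)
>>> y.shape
(19,)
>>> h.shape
(2, 19)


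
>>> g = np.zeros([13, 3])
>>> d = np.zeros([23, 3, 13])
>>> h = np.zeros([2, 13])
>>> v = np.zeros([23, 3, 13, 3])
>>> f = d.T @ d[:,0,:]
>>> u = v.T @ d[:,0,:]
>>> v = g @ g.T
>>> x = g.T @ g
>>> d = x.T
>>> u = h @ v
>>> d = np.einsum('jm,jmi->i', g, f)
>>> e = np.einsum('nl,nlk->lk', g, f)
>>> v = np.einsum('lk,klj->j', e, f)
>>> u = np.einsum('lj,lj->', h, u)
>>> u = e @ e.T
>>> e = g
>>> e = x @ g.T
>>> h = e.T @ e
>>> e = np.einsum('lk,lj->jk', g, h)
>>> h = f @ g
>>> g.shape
(13, 3)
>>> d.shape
(13,)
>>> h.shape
(13, 3, 3)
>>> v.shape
(13,)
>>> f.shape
(13, 3, 13)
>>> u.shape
(3, 3)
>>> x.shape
(3, 3)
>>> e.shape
(13, 3)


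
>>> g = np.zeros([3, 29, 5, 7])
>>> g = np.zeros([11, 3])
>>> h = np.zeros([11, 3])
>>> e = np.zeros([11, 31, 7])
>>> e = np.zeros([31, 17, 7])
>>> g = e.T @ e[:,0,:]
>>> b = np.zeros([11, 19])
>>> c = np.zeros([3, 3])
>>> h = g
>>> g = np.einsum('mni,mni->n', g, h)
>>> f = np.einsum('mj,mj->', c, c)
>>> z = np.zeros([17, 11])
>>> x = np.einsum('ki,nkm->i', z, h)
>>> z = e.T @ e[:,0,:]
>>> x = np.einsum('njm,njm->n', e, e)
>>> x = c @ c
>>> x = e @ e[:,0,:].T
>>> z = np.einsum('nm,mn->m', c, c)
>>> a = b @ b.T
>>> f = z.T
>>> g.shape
(17,)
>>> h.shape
(7, 17, 7)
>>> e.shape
(31, 17, 7)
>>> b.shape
(11, 19)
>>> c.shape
(3, 3)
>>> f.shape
(3,)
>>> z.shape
(3,)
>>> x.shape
(31, 17, 31)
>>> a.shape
(11, 11)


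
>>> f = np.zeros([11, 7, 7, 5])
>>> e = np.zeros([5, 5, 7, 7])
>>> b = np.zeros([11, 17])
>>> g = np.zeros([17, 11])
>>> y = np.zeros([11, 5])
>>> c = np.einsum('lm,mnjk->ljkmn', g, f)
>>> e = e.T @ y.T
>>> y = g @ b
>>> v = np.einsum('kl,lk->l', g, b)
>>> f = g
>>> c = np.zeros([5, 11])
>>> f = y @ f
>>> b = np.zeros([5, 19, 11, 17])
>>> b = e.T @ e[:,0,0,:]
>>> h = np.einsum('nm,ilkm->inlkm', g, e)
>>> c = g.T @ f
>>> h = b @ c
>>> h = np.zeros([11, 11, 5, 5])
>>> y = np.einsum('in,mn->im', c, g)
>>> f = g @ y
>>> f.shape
(17, 17)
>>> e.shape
(7, 7, 5, 11)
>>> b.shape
(11, 5, 7, 11)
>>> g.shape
(17, 11)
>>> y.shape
(11, 17)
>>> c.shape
(11, 11)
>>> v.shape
(11,)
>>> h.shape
(11, 11, 5, 5)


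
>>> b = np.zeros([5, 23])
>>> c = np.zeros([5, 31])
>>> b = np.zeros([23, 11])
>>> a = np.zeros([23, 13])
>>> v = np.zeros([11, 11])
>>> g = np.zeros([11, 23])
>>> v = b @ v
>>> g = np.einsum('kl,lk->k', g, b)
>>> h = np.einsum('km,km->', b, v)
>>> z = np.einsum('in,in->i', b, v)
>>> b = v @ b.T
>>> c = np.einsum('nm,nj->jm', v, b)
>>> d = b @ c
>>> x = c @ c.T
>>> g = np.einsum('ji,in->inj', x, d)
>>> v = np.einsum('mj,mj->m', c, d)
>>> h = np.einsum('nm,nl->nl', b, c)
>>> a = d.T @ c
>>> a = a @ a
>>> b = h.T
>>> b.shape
(11, 23)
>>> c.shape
(23, 11)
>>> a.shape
(11, 11)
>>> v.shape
(23,)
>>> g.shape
(23, 11, 23)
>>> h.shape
(23, 11)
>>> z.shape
(23,)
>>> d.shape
(23, 11)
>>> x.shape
(23, 23)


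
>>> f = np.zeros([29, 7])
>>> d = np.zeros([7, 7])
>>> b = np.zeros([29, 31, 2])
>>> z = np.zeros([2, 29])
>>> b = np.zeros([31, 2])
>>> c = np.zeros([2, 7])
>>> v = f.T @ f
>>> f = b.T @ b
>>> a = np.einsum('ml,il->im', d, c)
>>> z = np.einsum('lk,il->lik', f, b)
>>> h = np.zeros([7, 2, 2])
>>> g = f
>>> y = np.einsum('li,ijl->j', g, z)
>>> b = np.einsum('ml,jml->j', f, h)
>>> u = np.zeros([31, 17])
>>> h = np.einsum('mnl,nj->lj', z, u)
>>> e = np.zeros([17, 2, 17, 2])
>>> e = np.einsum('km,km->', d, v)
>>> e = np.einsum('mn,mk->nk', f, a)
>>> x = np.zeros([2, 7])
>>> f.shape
(2, 2)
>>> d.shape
(7, 7)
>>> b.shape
(7,)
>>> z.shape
(2, 31, 2)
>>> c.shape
(2, 7)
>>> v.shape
(7, 7)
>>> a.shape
(2, 7)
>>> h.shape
(2, 17)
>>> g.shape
(2, 2)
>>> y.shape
(31,)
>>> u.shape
(31, 17)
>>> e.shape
(2, 7)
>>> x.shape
(2, 7)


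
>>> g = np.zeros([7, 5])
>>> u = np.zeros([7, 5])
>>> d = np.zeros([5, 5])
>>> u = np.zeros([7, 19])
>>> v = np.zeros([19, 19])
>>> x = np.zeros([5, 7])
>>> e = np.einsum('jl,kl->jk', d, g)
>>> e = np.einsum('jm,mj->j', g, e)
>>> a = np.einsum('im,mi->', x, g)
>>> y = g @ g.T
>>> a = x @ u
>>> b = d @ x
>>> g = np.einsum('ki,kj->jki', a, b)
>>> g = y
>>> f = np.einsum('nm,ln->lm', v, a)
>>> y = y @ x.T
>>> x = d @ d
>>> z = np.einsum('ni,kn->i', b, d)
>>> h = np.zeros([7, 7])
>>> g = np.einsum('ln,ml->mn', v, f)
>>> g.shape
(5, 19)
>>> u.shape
(7, 19)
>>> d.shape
(5, 5)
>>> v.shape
(19, 19)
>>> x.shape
(5, 5)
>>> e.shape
(7,)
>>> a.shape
(5, 19)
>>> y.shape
(7, 5)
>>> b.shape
(5, 7)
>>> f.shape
(5, 19)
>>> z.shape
(7,)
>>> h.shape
(7, 7)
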